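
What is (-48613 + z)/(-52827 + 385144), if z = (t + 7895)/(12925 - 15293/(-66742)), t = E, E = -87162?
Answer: -41941569211273/286675135314831 ≈ -0.14630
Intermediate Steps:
t = -87162
z = -5290438114/862655643 (z = (-87162 + 7895)/(12925 - 15293/(-66742)) = -79267/(12925 - 15293*(-1/66742)) = -79267/(12925 + 15293/66742) = -79267/862655643/66742 = -79267*66742/862655643 = -5290438114/862655643 ≈ -6.1327)
(-48613 + z)/(-52827 + 385144) = (-48613 - 5290438114/862655643)/(-52827 + 385144) = -41941569211273/862655643/332317 = -41941569211273/862655643*1/332317 = -41941569211273/286675135314831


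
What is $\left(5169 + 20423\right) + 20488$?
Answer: $46080$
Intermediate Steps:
$\left(5169 + 20423\right) + 20488 = 25592 + 20488 = 46080$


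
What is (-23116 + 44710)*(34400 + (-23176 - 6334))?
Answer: 105594660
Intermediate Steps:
(-23116 + 44710)*(34400 + (-23176 - 6334)) = 21594*(34400 - 29510) = 21594*4890 = 105594660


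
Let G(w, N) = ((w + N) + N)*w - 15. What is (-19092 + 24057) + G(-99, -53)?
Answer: 25245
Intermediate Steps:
G(w, N) = -15 + w*(w + 2*N) (G(w, N) = ((N + w) + N)*w - 15 = (w + 2*N)*w - 15 = w*(w + 2*N) - 15 = -15 + w*(w + 2*N))
(-19092 + 24057) + G(-99, -53) = (-19092 + 24057) + (-15 + (-99)² + 2*(-53)*(-99)) = 4965 + (-15 + 9801 + 10494) = 4965 + 20280 = 25245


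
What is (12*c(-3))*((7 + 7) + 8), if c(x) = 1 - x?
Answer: 1056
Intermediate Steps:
(12*c(-3))*((7 + 7) + 8) = (12*(1 - 1*(-3)))*((7 + 7) + 8) = (12*(1 + 3))*(14 + 8) = (12*4)*22 = 48*22 = 1056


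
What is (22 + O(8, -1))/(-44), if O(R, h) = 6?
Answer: -7/11 ≈ -0.63636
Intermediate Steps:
(22 + O(8, -1))/(-44) = (22 + 6)/(-44) = 28*(-1/44) = -7/11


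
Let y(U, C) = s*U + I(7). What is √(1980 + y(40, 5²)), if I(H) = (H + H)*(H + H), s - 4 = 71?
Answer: 2*√1294 ≈ 71.944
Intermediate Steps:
s = 75 (s = 4 + 71 = 75)
I(H) = 4*H² (I(H) = (2*H)*(2*H) = 4*H²)
y(U, C) = 196 + 75*U (y(U, C) = 75*U + 4*7² = 75*U + 4*49 = 75*U + 196 = 196 + 75*U)
√(1980 + y(40, 5²)) = √(1980 + (196 + 75*40)) = √(1980 + (196 + 3000)) = √(1980 + 3196) = √5176 = 2*√1294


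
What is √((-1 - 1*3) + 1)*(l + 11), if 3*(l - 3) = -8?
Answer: 34*I*√3/3 ≈ 19.63*I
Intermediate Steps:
l = ⅓ (l = 3 + (⅓)*(-8) = 3 - 8/3 = ⅓ ≈ 0.33333)
√((-1 - 1*3) + 1)*(l + 11) = √((-1 - 1*3) + 1)*(⅓ + 11) = √((-1 - 3) + 1)*(34/3) = √(-4 + 1)*(34/3) = √(-3)*(34/3) = (I*√3)*(34/3) = 34*I*√3/3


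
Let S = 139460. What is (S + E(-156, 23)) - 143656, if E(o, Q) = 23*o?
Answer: -7784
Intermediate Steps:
(S + E(-156, 23)) - 143656 = (139460 + 23*(-156)) - 143656 = (139460 - 3588) - 143656 = 135872 - 143656 = -7784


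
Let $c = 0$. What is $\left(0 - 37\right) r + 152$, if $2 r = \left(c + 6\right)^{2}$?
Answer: $-514$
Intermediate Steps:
$r = 18$ ($r = \frac{\left(0 + 6\right)^{2}}{2} = \frac{6^{2}}{2} = \frac{1}{2} \cdot 36 = 18$)
$\left(0 - 37\right) r + 152 = \left(0 - 37\right) 18 + 152 = \left(-37\right) 18 + 152 = -666 + 152 = -514$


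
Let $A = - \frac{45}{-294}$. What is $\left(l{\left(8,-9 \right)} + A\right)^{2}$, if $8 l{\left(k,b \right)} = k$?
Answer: $\frac{12769}{9604} \approx 1.3295$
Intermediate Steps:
$l{\left(k,b \right)} = \frac{k}{8}$
$A = \frac{15}{98}$ ($A = \left(-45\right) \left(- \frac{1}{294}\right) = \frac{15}{98} \approx 0.15306$)
$\left(l{\left(8,-9 \right)} + A\right)^{2} = \left(\frac{1}{8} \cdot 8 + \frac{15}{98}\right)^{2} = \left(1 + \frac{15}{98}\right)^{2} = \left(\frac{113}{98}\right)^{2} = \frac{12769}{9604}$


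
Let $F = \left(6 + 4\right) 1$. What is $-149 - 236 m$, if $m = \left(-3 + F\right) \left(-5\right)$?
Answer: $8111$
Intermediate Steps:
$F = 10$ ($F = 10 \cdot 1 = 10$)
$m = -35$ ($m = \left(-3 + 10\right) \left(-5\right) = 7 \left(-5\right) = -35$)
$-149 - 236 m = -149 - -8260 = -149 + 8260 = 8111$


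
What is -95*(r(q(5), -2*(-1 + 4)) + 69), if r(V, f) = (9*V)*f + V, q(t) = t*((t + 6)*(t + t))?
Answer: 2762695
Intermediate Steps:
q(t) = 2*t²*(6 + t) (q(t) = t*((6 + t)*(2*t)) = t*(2*t*(6 + t)) = 2*t²*(6 + t))
r(V, f) = V + 9*V*f (r(V, f) = 9*V*f + V = V + 9*V*f)
-95*(r(q(5), -2*(-1 + 4)) + 69) = -95*((2*5²*(6 + 5))*(1 + 9*(-2*(-1 + 4))) + 69) = -95*((2*25*11)*(1 + 9*(-2*3)) + 69) = -95*(550*(1 + 9*(-6)) + 69) = -95*(550*(1 - 54) + 69) = -95*(550*(-53) + 69) = -95*(-29150 + 69) = -95*(-29081) = 2762695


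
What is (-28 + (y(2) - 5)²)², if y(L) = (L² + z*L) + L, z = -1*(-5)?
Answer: 8649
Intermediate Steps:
z = 5
y(L) = L² + 6*L (y(L) = (L² + 5*L) + L = L² + 6*L)
(-28 + (y(2) - 5)²)² = (-28 + (2*(6 + 2) - 5)²)² = (-28 + (2*8 - 5)²)² = (-28 + (16 - 5)²)² = (-28 + 11²)² = (-28 + 121)² = 93² = 8649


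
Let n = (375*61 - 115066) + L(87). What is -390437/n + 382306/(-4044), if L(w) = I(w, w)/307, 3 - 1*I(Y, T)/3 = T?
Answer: -5167816811519/57228441558 ≈ -90.302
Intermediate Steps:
I(Y, T) = 9 - 3*T
L(w) = 9/307 - 3*w/307 (L(w) = (9 - 3*w)/307 = (9 - 3*w)*(1/307) = 9/307 - 3*w/307)
n = -28302889/307 (n = (375*61 - 115066) + (9/307 - 3/307*87) = (22875 - 115066) + (9/307 - 261/307) = -92191 - 252/307 = -28302889/307 ≈ -92192.)
-390437/n + 382306/(-4044) = -390437/(-28302889/307) + 382306/(-4044) = -390437*(-307/28302889) + 382306*(-1/4044) = 119864159/28302889 - 191153/2022 = -5167816811519/57228441558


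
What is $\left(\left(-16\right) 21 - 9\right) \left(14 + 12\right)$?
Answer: $-8970$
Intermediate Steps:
$\left(\left(-16\right) 21 - 9\right) \left(14 + 12\right) = \left(-336 - 9\right) 26 = \left(-345\right) 26 = -8970$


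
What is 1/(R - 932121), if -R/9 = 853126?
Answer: -1/8610255 ≈ -1.1614e-7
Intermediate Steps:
R = -7678134 (R = -9*853126 = -7678134)
1/(R - 932121) = 1/(-7678134 - 932121) = 1/(-8610255) = -1/8610255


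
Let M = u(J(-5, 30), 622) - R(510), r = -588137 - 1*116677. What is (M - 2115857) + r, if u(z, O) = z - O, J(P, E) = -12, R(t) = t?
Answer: -2821815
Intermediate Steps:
r = -704814 (r = -588137 - 116677 = -704814)
M = -1144 (M = (-12 - 1*622) - 1*510 = (-12 - 622) - 510 = -634 - 510 = -1144)
(M - 2115857) + r = (-1144 - 2115857) - 704814 = -2117001 - 704814 = -2821815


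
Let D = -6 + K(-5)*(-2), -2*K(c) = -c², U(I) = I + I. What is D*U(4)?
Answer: -248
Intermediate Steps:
U(I) = 2*I
K(c) = c²/2 (K(c) = -(-1)*c²/2 = c²/2)
D = -31 (D = -6 + ((½)*(-5)²)*(-2) = -6 + ((½)*25)*(-2) = -6 + (25/2)*(-2) = -6 - 25 = -31)
D*U(4) = -62*4 = -31*8 = -248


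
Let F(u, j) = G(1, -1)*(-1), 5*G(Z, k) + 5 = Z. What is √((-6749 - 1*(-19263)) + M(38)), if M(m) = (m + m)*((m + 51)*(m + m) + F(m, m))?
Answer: √13165970/5 ≈ 725.70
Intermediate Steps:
G(Z, k) = -1 + Z/5
F(u, j) = ⅘ (F(u, j) = (-1 + (⅕)*1)*(-1) = (-1 + ⅕)*(-1) = -⅘*(-1) = ⅘)
M(m) = 2*m*(⅘ + 2*m*(51 + m)) (M(m) = (m + m)*((m + 51)*(m + m) + ⅘) = (2*m)*((51 + m)*(2*m) + ⅘) = (2*m)*(2*m*(51 + m) + ⅘) = (2*m)*(⅘ + 2*m*(51 + m)) = 2*m*(⅘ + 2*m*(51 + m)))
√((-6749 - 1*(-19263)) + M(38)) = √((-6749 - 1*(-19263)) + (⅘)*38*(2 + 5*38² + 255*38)) = √((-6749 + 19263) + (⅘)*38*(2 + 5*1444 + 9690)) = √(12514 + (⅘)*38*(2 + 7220 + 9690)) = √(12514 + (⅘)*38*16912) = √(12514 + 2570624/5) = √(2633194/5) = √13165970/5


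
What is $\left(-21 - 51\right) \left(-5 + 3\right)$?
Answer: $144$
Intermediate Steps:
$\left(-21 - 51\right) \left(-5 + 3\right) = \left(-72\right) \left(-2\right) = 144$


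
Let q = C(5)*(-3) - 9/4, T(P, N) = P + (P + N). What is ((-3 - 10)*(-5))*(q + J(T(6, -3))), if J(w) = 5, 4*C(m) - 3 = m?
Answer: -845/4 ≈ -211.25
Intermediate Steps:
T(P, N) = N + 2*P (T(P, N) = P + (N + P) = N + 2*P)
C(m) = ¾ + m/4
q = -33/4 (q = (¾ + (¼)*5)*(-3) - 9/4 = (¾ + 5/4)*(-3) - 9*¼ = 2*(-3) - 9/4 = -6 - 9/4 = -33/4 ≈ -8.2500)
((-3 - 10)*(-5))*(q + J(T(6, -3))) = ((-3 - 10)*(-5))*(-33/4 + 5) = -13*(-5)*(-13/4) = 65*(-13/4) = -845/4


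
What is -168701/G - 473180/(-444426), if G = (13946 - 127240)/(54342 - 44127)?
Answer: 382962181749755/25175399622 ≈ 15212.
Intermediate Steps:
G = -113294/10215 ≈ -11.091
-168701/G - 473180/(-444426) = -168701/(-113294/10215) - 473180/(-444426) = -168701*(-10215/113294) - 473180*(-1/444426) = 1723280715/113294 + 236590/222213 = 382962181749755/25175399622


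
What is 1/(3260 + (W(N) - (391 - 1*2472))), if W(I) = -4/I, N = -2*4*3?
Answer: 6/32047 ≈ 0.00018722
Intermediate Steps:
N = -24 (N = -8*3 = -24)
1/(3260 + (W(N) - (391 - 1*2472))) = 1/(3260 + (-4/(-24) - (391 - 1*2472))) = 1/(3260 + (-4*(-1/24) - (391 - 2472))) = 1/(3260 + (⅙ - 1*(-2081))) = 1/(3260 + (⅙ + 2081)) = 1/(3260 + 12487/6) = 1/(32047/6) = 6/32047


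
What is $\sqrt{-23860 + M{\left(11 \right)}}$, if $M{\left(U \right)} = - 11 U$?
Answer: $i \sqrt{23981} \approx 154.86 i$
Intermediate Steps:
$\sqrt{-23860 + M{\left(11 \right)}} = \sqrt{-23860 - 121} = \sqrt{-23981} = i \sqrt{23981}$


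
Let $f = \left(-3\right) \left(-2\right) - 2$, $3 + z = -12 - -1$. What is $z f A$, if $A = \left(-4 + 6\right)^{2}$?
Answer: $-224$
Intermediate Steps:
$z = -14$ ($z = -3 - 11 = -14$)
$A = 4$ ($A = 2^{2} = 4$)
$f = 4$ ($f = 6 - 2 = 4$)
$z f A = \left(-14\right) 4 \cdot 4 = \left(-56\right) 4 = -224$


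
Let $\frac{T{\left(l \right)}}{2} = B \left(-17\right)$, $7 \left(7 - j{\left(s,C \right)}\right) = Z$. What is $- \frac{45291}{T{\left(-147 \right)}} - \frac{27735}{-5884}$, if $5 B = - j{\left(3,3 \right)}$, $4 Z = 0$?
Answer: $- \frac{662930145}{700196} \approx -946.78$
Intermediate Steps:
$Z = 0$ ($Z = \frac{1}{4} \cdot 0 = 0$)
$j{\left(s,C \right)} = 7$ ($j{\left(s,C \right)} = 7 - 0 = 7 + 0 = 7$)
$B = - \frac{7}{5}$ ($B = \frac{\left(-1\right) 7}{5} = \frac{1}{5} \left(-7\right) = - \frac{7}{5} \approx -1.4$)
$T{\left(l \right)} = \frac{238}{5}$ ($T{\left(l \right)} = 2 \left(\left(- \frac{7}{5}\right) \left(-17\right)\right) = 2 \cdot \frac{119}{5} = \frac{238}{5}$)
$- \frac{45291}{T{\left(-147 \right)}} - \frac{27735}{-5884} = - \frac{45291}{\frac{238}{5}} - \frac{27735}{-5884} = \left(-45291\right) \frac{5}{238} - - \frac{27735}{5884} = - \frac{226455}{238} + \frac{27735}{5884} = - \frac{662930145}{700196}$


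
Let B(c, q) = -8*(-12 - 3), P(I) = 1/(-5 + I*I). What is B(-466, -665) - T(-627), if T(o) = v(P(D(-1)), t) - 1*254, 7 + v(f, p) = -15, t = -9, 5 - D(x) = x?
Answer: 396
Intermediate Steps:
D(x) = 5 - x
P(I) = 1/(-5 + I²)
v(f, p) = -22 (v(f, p) = -7 - 15 = -22)
B(c, q) = 120 (B(c, q) = -8*(-15) = 120)
T(o) = -276 (T(o) = -22 - 1*254 = -22 - 254 = -276)
B(-466, -665) - T(-627) = 120 - 1*(-276) = 120 + 276 = 396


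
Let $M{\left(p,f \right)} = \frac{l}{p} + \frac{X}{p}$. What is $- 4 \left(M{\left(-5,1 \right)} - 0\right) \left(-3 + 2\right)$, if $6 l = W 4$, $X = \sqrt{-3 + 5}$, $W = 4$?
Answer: $- \frac{32}{15} - \frac{4 \sqrt{2}}{5} \approx -3.2647$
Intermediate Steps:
$X = \sqrt{2} \approx 1.4142$
$l = \frac{8}{3}$ ($l = \frac{4 \cdot 4}{6} = \frac{1}{6} \cdot 16 = \frac{8}{3} \approx 2.6667$)
$M{\left(p,f \right)} = \frac{8}{3 p} + \frac{\sqrt{2}}{p}$
$- 4 \left(M{\left(-5,1 \right)} - 0\right) \left(-3 + 2\right) = - 4 \left(\frac{\frac{8}{3} + \sqrt{2}}{-5} - 0\right) \left(-3 + 2\right) = - 4 \left(- \frac{\frac{8}{3} + \sqrt{2}}{5} + 0\right) \left(-1\right) = - 4 \left(\left(- \frac{8}{15} - \frac{\sqrt{2}}{5}\right) + 0\right) \left(-1\right) = - 4 \left(- \frac{8}{15} - \frac{\sqrt{2}}{5}\right) \left(-1\right) = \left(\frac{32}{15} + \frac{4 \sqrt{2}}{5}\right) \left(-1\right) = - \frac{32}{15} - \frac{4 \sqrt{2}}{5}$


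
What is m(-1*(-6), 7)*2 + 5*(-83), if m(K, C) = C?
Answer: -401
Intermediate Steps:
m(-1*(-6), 7)*2 + 5*(-83) = 7*2 + 5*(-83) = 14 - 415 = -401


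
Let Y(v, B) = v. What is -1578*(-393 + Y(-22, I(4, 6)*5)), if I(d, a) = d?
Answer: 654870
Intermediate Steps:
-1578*(-393 + Y(-22, I(4, 6)*5)) = -1578*(-393 - 22) = -1578*(-415) = 654870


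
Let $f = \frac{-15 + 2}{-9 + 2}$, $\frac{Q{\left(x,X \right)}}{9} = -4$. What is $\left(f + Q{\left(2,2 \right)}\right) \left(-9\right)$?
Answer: $\frac{2151}{7} \approx 307.29$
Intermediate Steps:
$Q{\left(x,X \right)} = -36$ ($Q{\left(x,X \right)} = 9 \left(-4\right) = -36$)
$f = \frac{13}{7}$ ($f = - \frac{13}{-7} = \left(-13\right) \left(- \frac{1}{7}\right) = \frac{13}{7} \approx 1.8571$)
$\left(f + Q{\left(2,2 \right)}\right) \left(-9\right) = \left(\frac{13}{7} - 36\right) \left(-9\right) = \left(- \frac{239}{7}\right) \left(-9\right) = \frac{2151}{7}$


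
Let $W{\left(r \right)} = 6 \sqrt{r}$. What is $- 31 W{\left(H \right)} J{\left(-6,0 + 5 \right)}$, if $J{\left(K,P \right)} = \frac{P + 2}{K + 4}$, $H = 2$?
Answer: $651 \sqrt{2} \approx 920.65$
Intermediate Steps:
$J{\left(K,P \right)} = \frac{2 + P}{4 + K}$
$- 31 W{\left(H \right)} J{\left(-6,0 + 5 \right)} = - 31 \cdot 6 \sqrt{2} \frac{2 + \left(0 + 5\right)}{4 - 6} = - 186 \sqrt{2} \frac{2 + 5}{-2} = - 186 \sqrt{2} \left(\left(- \frac{1}{2}\right) 7\right) = - 186 \sqrt{2} \left(- \frac{7}{2}\right) = 651 \sqrt{2}$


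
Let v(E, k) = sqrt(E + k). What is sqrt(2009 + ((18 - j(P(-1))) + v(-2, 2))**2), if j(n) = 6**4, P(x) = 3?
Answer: sqrt(1635293) ≈ 1278.8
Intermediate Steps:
j(n) = 1296
sqrt(2009 + ((18 - j(P(-1))) + v(-2, 2))**2) = sqrt(2009 + ((18 - 1*1296) + sqrt(-2 + 2))**2) = sqrt(2009 + ((18 - 1296) + sqrt(0))**2) = sqrt(2009 + (-1278 + 0)**2) = sqrt(2009 + (-1278)**2) = sqrt(2009 + 1633284) = sqrt(1635293)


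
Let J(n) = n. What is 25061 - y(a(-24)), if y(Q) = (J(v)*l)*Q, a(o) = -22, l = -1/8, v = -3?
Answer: 100277/4 ≈ 25069.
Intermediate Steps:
l = -1/8 (l = -1*1/8 = -1/8 ≈ -0.12500)
y(Q) = 3*Q/8 (y(Q) = (-3*(-1/8))*Q = 3*Q/8)
25061 - y(a(-24)) = 25061 - 3*(-22)/8 = 25061 - 1*(-33/4) = 25061 + 33/4 = 100277/4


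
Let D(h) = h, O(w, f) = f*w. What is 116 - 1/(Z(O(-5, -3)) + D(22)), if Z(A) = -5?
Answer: 1971/17 ≈ 115.94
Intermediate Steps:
116 - 1/(Z(O(-5, -3)) + D(22)) = 116 - 1/(-5 + 22) = 116 - 1/17 = 1971/17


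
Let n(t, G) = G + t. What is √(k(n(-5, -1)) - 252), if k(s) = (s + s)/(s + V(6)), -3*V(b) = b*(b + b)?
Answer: I*√6290/5 ≈ 15.862*I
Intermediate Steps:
V(b) = -2*b²/3 (V(b) = -b*(b + b)/3 = -b*2*b/3 = -2*b²/3)
k(s) = 2*s/(-24 + s) (k(s) = (s + s)/(s - ⅔*6²) = (2*s)/(s - ⅔*36) = (2*s)/(s - 24) = (2*s)/(-24 + s) = 2*s/(-24 + s))
√(k(n(-5, -1)) - 252) = √(2*(-1 - 5)/(-24 + (-1 - 5)) - 252) = √(2*(-6)/(-24 - 6) - 252) = √(2*(-6)/(-30) - 252) = √(2*(-6)*(-1/30) - 252) = √(⅖ - 252) = √(-1258/5) = I*√6290/5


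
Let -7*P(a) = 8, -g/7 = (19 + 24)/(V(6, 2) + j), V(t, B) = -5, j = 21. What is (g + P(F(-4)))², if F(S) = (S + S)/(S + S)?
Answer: 4995225/12544 ≈ 398.22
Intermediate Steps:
F(S) = 1 (F(S) = (2*S)/((2*S)) = (2*S)*(1/(2*S)) = 1)
g = -301/16 (g = -7*(19 + 24)/(-5 + 21) = -301/16 ≈ -18.813)
P(a) = -8/7 (P(a) = -⅐*8 = -8/7)
(g + P(F(-4)))² = (-301/16 - 8/7)² = (-2235/112)² = 4995225/12544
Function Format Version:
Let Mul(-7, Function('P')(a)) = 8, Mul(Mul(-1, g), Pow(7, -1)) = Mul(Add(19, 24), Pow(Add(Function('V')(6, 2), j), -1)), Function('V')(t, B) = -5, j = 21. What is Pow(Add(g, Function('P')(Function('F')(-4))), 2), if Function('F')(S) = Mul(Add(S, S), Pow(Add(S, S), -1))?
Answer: Rational(4995225, 12544) ≈ 398.22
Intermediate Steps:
Function('F')(S) = 1 (Function('F')(S) = Mul(Mul(2, S), Pow(Mul(2, S), -1)) = Mul(Mul(2, S), Mul(Rational(1, 2), Pow(S, -1))) = 1)
g = Rational(-301, 16) (g = Mul(-7, Mul(Add(19, 24), Pow(Add(-5, 21), -1))) = Mul(-7, Mul(43, Pow(16, -1))) = Mul(-7, Mul(43, Rational(1, 16))) = Mul(-7, Rational(43, 16)) = Rational(-301, 16) ≈ -18.813)
Function('P')(a) = Rational(-8, 7) (Function('P')(a) = Mul(Rational(-1, 7), 8) = Rational(-8, 7))
Pow(Add(g, Function('P')(Function('F')(-4))), 2) = Pow(Add(Rational(-301, 16), Rational(-8, 7)), 2) = Pow(Rational(-2235, 112), 2) = Rational(4995225, 12544)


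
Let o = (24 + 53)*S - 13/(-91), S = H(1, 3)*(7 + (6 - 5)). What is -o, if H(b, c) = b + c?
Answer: -17249/7 ≈ -2464.1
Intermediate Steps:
S = 32 (S = (1 + 3)*(7 + (6 - 5)) = 4*(7 + 1) = 4*8 = 32)
o = 17249/7 (o = (24 + 53)*32 - 13/(-91) = 77*32 - 13*(-1/91) = 2464 + 1/7 = 17249/7 ≈ 2464.1)
-o = -1*17249/7 = -17249/7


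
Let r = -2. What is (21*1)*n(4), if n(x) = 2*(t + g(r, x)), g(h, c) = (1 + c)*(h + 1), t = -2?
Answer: -294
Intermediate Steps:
g(h, c) = (1 + c)*(1 + h)
n(x) = -6 - 2*x (n(x) = 2*(-2 + (1 + x - 2 + x*(-2))) = 2*(-2 + (1 + x - 2 - 2*x)) = 2*(-2 + (-1 - x)) = 2*(-3 - x) = -6 - 2*x)
(21*1)*n(4) = (21*1)*(-6 - 2*4) = 21*(-6 - 8) = 21*(-14) = -294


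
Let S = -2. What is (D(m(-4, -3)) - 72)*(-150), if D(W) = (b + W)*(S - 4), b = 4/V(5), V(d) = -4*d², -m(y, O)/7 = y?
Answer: 35964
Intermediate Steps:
m(y, O) = -7*y
b = -1/25 (b = 4/((-4*5²)) = 4/((-4*25)) = 4/(-100) = 4*(-1/100) = -1/25 ≈ -0.040000)
D(W) = 6/25 - 6*W (D(W) = (-1/25 + W)*(-2 - 4) = (-1/25 + W)*(-6) = 6/25 - 6*W)
(D(m(-4, -3)) - 72)*(-150) = ((6/25 - (-42)*(-4)) - 72)*(-150) = ((6/25 - 6*28) - 72)*(-150) = ((6/25 - 168) - 72)*(-150) = (-4194/25 - 72)*(-150) = -5994/25*(-150) = 35964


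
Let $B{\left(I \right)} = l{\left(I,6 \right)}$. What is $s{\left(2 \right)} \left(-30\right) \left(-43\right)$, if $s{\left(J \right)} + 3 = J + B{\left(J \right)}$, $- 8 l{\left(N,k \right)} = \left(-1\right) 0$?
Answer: $-1290$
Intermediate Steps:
$l{\left(N,k \right)} = 0$ ($l{\left(N,k \right)} = - \frac{\left(-1\right) 0}{8} = \left(- \frac{1}{8}\right) 0 = 0$)
$B{\left(I \right)} = 0$
$s{\left(J \right)} = -3 + J$ ($s{\left(J \right)} = -3 + \left(J + 0\right) = -3 + J$)
$s{\left(2 \right)} \left(-30\right) \left(-43\right) = \left(-3 + 2\right) \left(-30\right) \left(-43\right) = \left(-1\right) \left(-30\right) \left(-43\right) = 30 \left(-43\right) = -1290$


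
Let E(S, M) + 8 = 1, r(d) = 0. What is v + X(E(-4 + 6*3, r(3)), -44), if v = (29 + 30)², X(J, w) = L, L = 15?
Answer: 3496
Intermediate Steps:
E(S, M) = -7 (E(S, M) = -8 + 1 = -7)
X(J, w) = 15
v = 3481 (v = 59² = 3481)
v + X(E(-4 + 6*3, r(3)), -44) = 3481 + 15 = 3496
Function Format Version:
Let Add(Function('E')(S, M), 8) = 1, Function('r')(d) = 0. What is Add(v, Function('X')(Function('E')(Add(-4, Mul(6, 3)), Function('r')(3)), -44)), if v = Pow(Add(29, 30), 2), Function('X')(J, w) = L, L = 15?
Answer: 3496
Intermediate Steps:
Function('E')(S, M) = -7 (Function('E')(S, M) = Add(-8, 1) = -7)
Function('X')(J, w) = 15
v = 3481 (v = Pow(59, 2) = 3481)
Add(v, Function('X')(Function('E')(Add(-4, Mul(6, 3)), Function('r')(3)), -44)) = Add(3481, 15) = 3496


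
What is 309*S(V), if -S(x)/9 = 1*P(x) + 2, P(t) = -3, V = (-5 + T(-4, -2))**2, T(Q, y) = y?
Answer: 2781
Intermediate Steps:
V = 49 (V = (-5 - 2)**2 = (-7)**2 = 49)
S(x) = 9 (S(x) = -9*(1*(-3) + 2) = -9*(-3 + 2) = -9*(-1) = 9)
309*S(V) = 309*9 = 2781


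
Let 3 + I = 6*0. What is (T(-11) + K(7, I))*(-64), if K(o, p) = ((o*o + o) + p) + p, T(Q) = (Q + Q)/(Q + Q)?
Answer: -3264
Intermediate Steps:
T(Q) = 1 (T(Q) = (2*Q)/((2*Q)) = (2*Q)*(1/(2*Q)) = 1)
I = -3 (I = -3 + 6*0 = -3 + 0 = -3)
K(o, p) = o + o**2 + 2*p (K(o, p) = ((o**2 + o) + p) + p = ((o + o**2) + p) + p = (o + p + o**2) + p = o + o**2 + 2*p)
(T(-11) + K(7, I))*(-64) = (1 + (7 + 7**2 + 2*(-3)))*(-64) = (1 + (7 + 49 - 6))*(-64) = (1 + 50)*(-64) = 51*(-64) = -3264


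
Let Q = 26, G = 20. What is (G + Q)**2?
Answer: 2116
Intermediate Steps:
(G + Q)**2 = (20 + 26)**2 = 46**2 = 2116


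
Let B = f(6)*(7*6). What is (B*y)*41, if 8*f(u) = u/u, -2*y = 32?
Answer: -3444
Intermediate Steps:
y = -16 (y = -½*32 = -16)
f(u) = ⅛ (f(u) = (u/u)/8 = (⅛)*1 = ⅛)
B = 21/4 (B = (7*6)/8 = (⅛)*42 = 21/4 ≈ 5.2500)
(B*y)*41 = ((21/4)*(-16))*41 = -84*41 = -3444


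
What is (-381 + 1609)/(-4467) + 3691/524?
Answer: 15844225/2340708 ≈ 6.7690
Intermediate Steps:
(-381 + 1609)/(-4467) + 3691/524 = 1228*(-1/4467) + 3691*(1/524) = -1228/4467 + 3691/524 = 15844225/2340708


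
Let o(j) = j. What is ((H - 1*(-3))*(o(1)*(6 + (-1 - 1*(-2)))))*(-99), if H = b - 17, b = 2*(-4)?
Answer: 15246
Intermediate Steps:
b = -8
H = -25 (H = -8 - 17 = -25)
((H - 1*(-3))*(o(1)*(6 + (-1 - 1*(-2)))))*(-99) = ((-25 - 1*(-3))*(1*(6 + (-1 - 1*(-2)))))*(-99) = ((-25 + 3)*(1*(6 + (-1 + 2))))*(-99) = -22*(6 + 1)*(-99) = -22*7*(-99) = -154*(-99) = 15246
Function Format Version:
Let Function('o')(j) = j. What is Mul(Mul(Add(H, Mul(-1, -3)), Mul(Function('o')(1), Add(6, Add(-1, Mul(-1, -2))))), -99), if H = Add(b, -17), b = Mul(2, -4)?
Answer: 15246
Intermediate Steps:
b = -8
H = -25 (H = Add(-8, -17) = -25)
Mul(Mul(Add(H, Mul(-1, -3)), Mul(Function('o')(1), Add(6, Add(-1, Mul(-1, -2))))), -99) = Mul(Mul(Add(-25, Mul(-1, -3)), Mul(1, Add(6, Add(-1, Mul(-1, -2))))), -99) = Mul(Mul(Add(-25, 3), Mul(1, Add(6, Add(-1, 2)))), -99) = Mul(Mul(-22, Mul(1, Add(6, 1))), -99) = Mul(Mul(-22, Mul(1, 7)), -99) = Mul(Mul(-22, 7), -99) = Mul(-154, -99) = 15246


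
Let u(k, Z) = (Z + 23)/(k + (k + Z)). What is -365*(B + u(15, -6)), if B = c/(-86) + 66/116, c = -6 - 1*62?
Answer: -22590215/29928 ≈ -754.82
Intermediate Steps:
c = -68 (c = -6 - 62 = -68)
u(k, Z) = (23 + Z)/(Z + 2*k) (u(k, Z) = (23 + Z)/(k + (Z + k)) = (23 + Z)/(Z + 2*k))
B = 3391/2494 (B = -68/(-86) + 66/116 = -68*(-1/86) + 66*(1/116) = 34/43 + 33/58 = 3391/2494 ≈ 1.3597)
-365*(B + u(15, -6)) = -365*(3391/2494 + (23 - 6)/(-6 + 2*15)) = -365*(3391/2494 + 17/(-6 + 30)) = -365*(3391/2494 + 17/24) = -365*61891/29928 = -22590215/29928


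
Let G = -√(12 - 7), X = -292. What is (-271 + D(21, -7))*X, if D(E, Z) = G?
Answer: 79132 + 292*√5 ≈ 79785.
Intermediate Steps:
G = -√5 ≈ -2.2361
D(E, Z) = -√5
(-271 + D(21, -7))*X = (-271 - √5)*(-292) = 79132 + 292*√5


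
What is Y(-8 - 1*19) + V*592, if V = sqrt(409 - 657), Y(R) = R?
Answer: -27 + 1184*I*sqrt(62) ≈ -27.0 + 9322.8*I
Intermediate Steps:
V = 2*I*sqrt(62) (V = sqrt(-248) = 2*I*sqrt(62) ≈ 15.748*I)
Y(-8 - 1*19) + V*592 = (-8 - 1*19) + (2*I*sqrt(62))*592 = (-8 - 19) + 1184*I*sqrt(62) = -27 + 1184*I*sqrt(62)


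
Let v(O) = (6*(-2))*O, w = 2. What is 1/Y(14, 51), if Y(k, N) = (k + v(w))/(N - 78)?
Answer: 27/10 ≈ 2.7000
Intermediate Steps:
v(O) = -12*O
Y(k, N) = (-24 + k)/(-78 + N) (Y(k, N) = (k - 12*2)/(N - 78) = (k - 24)/(-78 + N) = (-24 + k)/(-78 + N))
1/Y(14, 51) = 1/((-24 + 14)/(-78 + 51)) = 1/(-10/(-27)) = 1/(-1/27*(-10)) = 1/(10/27) = 27/10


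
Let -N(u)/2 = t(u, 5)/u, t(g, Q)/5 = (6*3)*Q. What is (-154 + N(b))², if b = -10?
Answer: 4096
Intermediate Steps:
t(g, Q) = 90*Q (t(g, Q) = 5*((6*3)*Q) = 5*(18*Q) = 90*Q)
N(u) = -900/u (N(u) = -2*90*5/u = -900/u)
(-154 + N(b))² = (-154 - 900/(-10))² = (-154 - 900*(-⅒))² = (-154 + 90)² = (-64)² = 4096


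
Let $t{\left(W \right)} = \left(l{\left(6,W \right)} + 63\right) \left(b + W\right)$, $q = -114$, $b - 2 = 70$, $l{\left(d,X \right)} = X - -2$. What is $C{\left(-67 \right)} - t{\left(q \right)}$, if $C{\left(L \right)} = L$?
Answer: $-2125$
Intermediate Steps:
$l{\left(d,X \right)} = 2 + X$ ($l{\left(d,X \right)} = X + 2 = 2 + X$)
$b = 72$ ($b = 2 + 70 = 72$)
$t{\left(W \right)} = \left(65 + W\right) \left(72 + W\right)$ ($t{\left(W \right)} = \left(\left(2 + W\right) + 63\right) \left(72 + W\right) = \left(65 + W\right) \left(72 + W\right)$)
$C{\left(-67 \right)} - t{\left(q \right)} = -67 - \left(4680 + \left(-114\right)^{2} + 137 \left(-114\right)\right) = -67 - \left(4680 + 12996 - 15618\right) = -67 - 2058 = -2125$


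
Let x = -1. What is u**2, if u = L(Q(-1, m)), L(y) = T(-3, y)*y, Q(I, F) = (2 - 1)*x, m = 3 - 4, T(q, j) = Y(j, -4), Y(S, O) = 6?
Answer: 36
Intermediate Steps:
T(q, j) = 6
m = -1
Q(I, F) = -1 (Q(I, F) = (2 - 1)*(-1) = 1*(-1) = -1)
L(y) = 6*y
u = -6 (u = 6*(-1) = -6)
u**2 = (-6)**2 = 36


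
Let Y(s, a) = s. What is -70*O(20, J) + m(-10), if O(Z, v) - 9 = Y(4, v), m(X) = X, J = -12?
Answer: -920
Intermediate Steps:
O(Z, v) = 13 (O(Z, v) = 9 + 4 = 13)
-70*O(20, J) + m(-10) = -70*13 - 10 = -910 - 10 = -920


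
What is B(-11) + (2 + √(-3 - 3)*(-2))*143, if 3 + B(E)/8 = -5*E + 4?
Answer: 734 - 286*I*√6 ≈ 734.0 - 700.55*I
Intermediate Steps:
B(E) = 8 - 40*E (B(E) = -24 + 8*(-5*E + 4) = -24 + 8*(4 - 5*E) = -24 + (32 - 40*E) = 8 - 40*E)
B(-11) + (2 + √(-3 - 3)*(-2))*143 = (8 - 40*(-11)) + (2 + √(-3 - 3)*(-2))*143 = (8 + 440) + (2 + √(-6)*(-2))*143 = 448 + (2 + (I*√6)*(-2))*143 = 448 + (2 - 2*I*√6)*143 = 448 + (286 - 286*I*√6) = 734 - 286*I*√6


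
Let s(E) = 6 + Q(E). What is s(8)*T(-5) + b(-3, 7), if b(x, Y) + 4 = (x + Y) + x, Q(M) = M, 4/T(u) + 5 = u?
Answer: -43/5 ≈ -8.6000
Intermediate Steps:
T(u) = 4/(-5 + u)
b(x, Y) = -4 + Y + 2*x (b(x, Y) = -4 + ((x + Y) + x) = -4 + ((Y + x) + x) = -4 + (Y + 2*x) = -4 + Y + 2*x)
s(E) = 6 + E
s(8)*T(-5) + b(-3, 7) = (6 + 8)*(4/(-5 - 5)) + (-4 + 7 + 2*(-3)) = 14*(4/(-10)) + (-4 + 7 - 6) = 14*(4*(-⅒)) - 3 = 14*(-⅖) - 3 = -28/5 - 3 = -43/5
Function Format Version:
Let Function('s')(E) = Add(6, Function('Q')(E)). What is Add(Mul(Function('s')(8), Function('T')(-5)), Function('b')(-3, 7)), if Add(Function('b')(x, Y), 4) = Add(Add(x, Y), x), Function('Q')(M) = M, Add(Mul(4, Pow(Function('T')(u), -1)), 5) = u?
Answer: Rational(-43, 5) ≈ -8.6000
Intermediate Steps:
Function('T')(u) = Mul(4, Pow(Add(-5, u), -1))
Function('b')(x, Y) = Add(-4, Y, Mul(2, x)) (Function('b')(x, Y) = Add(-4, Add(Add(x, Y), x)) = Add(-4, Add(Add(Y, x), x)) = Add(-4, Add(Y, Mul(2, x))) = Add(-4, Y, Mul(2, x)))
Function('s')(E) = Add(6, E)
Add(Mul(Function('s')(8), Function('T')(-5)), Function('b')(-3, 7)) = Add(Mul(Add(6, 8), Mul(4, Pow(Add(-5, -5), -1))), Add(-4, 7, Mul(2, -3))) = Add(Mul(14, Mul(4, Pow(-10, -1))), Add(-4, 7, -6)) = Add(Mul(14, Mul(4, Rational(-1, 10))), -3) = Add(Mul(14, Rational(-2, 5)), -3) = Add(Rational(-28, 5), -3) = Rational(-43, 5)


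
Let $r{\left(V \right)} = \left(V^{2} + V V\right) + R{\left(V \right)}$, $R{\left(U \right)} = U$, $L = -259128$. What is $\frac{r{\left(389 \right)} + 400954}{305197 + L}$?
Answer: $\frac{703985}{46069} \approx 15.281$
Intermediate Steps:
$r{\left(V \right)} = V + 2 V^{2}$ ($r{\left(V \right)} = \left(V^{2} + V V\right) + V = \left(V^{2} + V^{2}\right) + V = 2 V^{2} + V = V + 2 V^{2}$)
$\frac{r{\left(389 \right)} + 400954}{305197 + L} = \frac{389 \left(1 + 2 \cdot 389\right) + 400954}{305197 - 259128} = \frac{389 \left(1 + 778\right) + 400954}{46069} = \left(389 \cdot 779 + 400954\right) \frac{1}{46069} = \left(303031 + 400954\right) \frac{1}{46069} = 703985 \cdot \frac{1}{46069} = \frac{703985}{46069}$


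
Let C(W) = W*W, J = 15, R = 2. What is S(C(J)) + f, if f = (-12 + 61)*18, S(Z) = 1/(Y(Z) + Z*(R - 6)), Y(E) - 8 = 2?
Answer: 784979/890 ≈ 882.00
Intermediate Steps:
Y(E) = 10 (Y(E) = 8 + 2 = 10)
C(W) = W²
S(Z) = 1/(10 - 4*Z) (S(Z) = 1/(10 + Z*(2 - 6)) = 1/(10 + Z*(-4)) = 1/(10 - 4*Z))
f = 882 (f = 49*18 = 882)
S(C(J)) + f = 1/(2*(5 - 2*15²)) + 882 = 1/(2*(5 - 2*225)) + 882 = 1/(2*(5 - 450)) + 882 = (½)/(-445) + 882 = (½)*(-1/445) + 882 = -1/890 + 882 = 784979/890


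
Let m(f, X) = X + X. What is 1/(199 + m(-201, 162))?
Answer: 1/523 ≈ 0.0019120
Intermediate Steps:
m(f, X) = 2*X
1/(199 + m(-201, 162)) = 1/(199 + 2*162) = 1/(199 + 324) = 1/523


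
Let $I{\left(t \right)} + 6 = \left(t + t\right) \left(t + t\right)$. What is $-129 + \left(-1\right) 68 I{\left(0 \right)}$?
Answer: $279$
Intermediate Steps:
$I{\left(t \right)} = -6 + 4 t^{2}$ ($I{\left(t \right)} = -6 + \left(t + t\right) \left(t + t\right) = -6 + 2 t 2 t = -6 + 4 t^{2}$)
$-129 + \left(-1\right) 68 I{\left(0 \right)} = -129 + \left(-1\right) 68 \left(-6 + 4 \cdot 0^{2}\right) = -129 - 68 \left(-6 + 4 \cdot 0\right) = -129 - 68 \left(-6 + 0\right) = -129 - -408 = -129 + 408 = 279$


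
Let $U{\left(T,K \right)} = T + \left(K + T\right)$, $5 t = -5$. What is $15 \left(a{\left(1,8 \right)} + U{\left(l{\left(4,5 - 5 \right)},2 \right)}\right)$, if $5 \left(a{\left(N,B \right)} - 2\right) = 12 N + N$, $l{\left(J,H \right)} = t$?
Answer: $69$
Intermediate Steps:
$t = -1$ ($t = \frac{1}{5} \left(-5\right) = -1$)
$l{\left(J,H \right)} = -1$
$U{\left(T,K \right)} = K + 2 T$
$a{\left(N,B \right)} = 2 + \frac{13 N}{5}$ ($a{\left(N,B \right)} = 2 + \frac{12 N + N}{5} = 2 + \frac{13 N}{5}$)
$15 \left(a{\left(1,8 \right)} + U{\left(l{\left(4,5 - 5 \right)},2 \right)}\right) = 15 \left(\left(2 + \frac{13}{5} \cdot 1\right) + \left(2 + 2 \left(-1\right)\right)\right) = 15 \left(\left(2 + \frac{13}{5}\right) + \left(2 - 2\right)\right) = 15 \left(\frac{23}{5} + 0\right) = 15 \cdot \frac{23}{5} = 69$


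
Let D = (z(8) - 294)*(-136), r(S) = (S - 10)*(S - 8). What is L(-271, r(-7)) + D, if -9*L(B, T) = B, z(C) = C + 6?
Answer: 342991/9 ≈ 38110.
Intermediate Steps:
z(C) = 6 + C
r(S) = (-10 + S)*(-8 + S)
L(B, T) = -B/9
D = 38080 (D = ((6 + 8) - 294)*(-136) = (14 - 294)*(-136) = -280*(-136) = 38080)
L(-271, r(-7)) + D = -⅑*(-271) + 38080 = 271/9 + 38080 = 342991/9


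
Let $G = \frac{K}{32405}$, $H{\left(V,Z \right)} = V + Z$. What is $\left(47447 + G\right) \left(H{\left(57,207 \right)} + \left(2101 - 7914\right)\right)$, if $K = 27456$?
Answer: $- \frac{8531851027559}{32405} \approx -2.6329 \cdot 10^{8}$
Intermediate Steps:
$G = \frac{27456}{32405} \approx 0.84728$
$\left(47447 + G\right) \left(H{\left(57,207 \right)} + \left(2101 - 7914\right)\right) = \left(47447 + \frac{27456}{32405}\right) \left(\left(57 + 207\right) + \left(2101 - 7914\right)\right) = \frac{1537547491 \left(264 - 5813\right)}{32405} = \frac{1537547491}{32405} \left(-5549\right) = - \frac{8531851027559}{32405}$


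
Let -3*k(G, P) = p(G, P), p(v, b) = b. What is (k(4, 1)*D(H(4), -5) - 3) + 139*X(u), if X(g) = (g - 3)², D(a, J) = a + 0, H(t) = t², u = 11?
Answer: 26663/3 ≈ 8887.7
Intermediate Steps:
k(G, P) = -P/3
D(a, J) = a
X(g) = (-3 + g)²
(k(4, 1)*D(H(4), -5) - 3) + 139*X(u) = (-⅓*1*4² - 3) + 139*(-3 + 11)² = (-⅓*16 - 3) + 139*8² = (-16/3 - 3) + 139*64 = -25/3 + 8896 = 26663/3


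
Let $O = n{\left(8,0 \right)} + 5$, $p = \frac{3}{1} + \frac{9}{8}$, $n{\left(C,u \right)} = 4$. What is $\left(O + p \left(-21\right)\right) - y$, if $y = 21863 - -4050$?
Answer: $- \frac{207925}{8} \approx -25991.0$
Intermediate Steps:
$p = \frac{33}{8}$ ($p = 3 \cdot 1 + 9 \cdot \frac{1}{8} = 3 + \frac{9}{8} = \frac{33}{8} \approx 4.125$)
$O = 9$ ($O = 4 + 5 = 9$)
$y = 25913$ ($y = 21863 + 4050 = 25913$)
$\left(O + p \left(-21\right)\right) - y = \left(9 + \frac{33}{8} \left(-21\right)\right) - 25913 = \left(9 - \frac{693}{8}\right) - 25913 = - \frac{621}{8} - 25913 = - \frac{207925}{8}$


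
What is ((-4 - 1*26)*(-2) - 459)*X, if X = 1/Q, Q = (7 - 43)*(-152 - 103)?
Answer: -133/3060 ≈ -0.043464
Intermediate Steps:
Q = 9180 (Q = -36*(-255) = 9180)
X = 1/9180 ≈ 0.00010893
((-4 - 1*26)*(-2) - 459)*X = ((-4 - 1*26)*(-2) - 459)*(1/9180) = ((-4 - 26)*(-2) - 459)*(1/9180) = (-30*(-2) - 459)*(1/9180) = (60 - 459)*(1/9180) = -399*1/9180 = -133/3060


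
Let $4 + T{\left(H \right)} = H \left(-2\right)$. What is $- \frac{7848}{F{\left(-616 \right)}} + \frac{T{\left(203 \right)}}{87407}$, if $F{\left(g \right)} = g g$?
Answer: $- \frac{105193387}{4145888824} \approx -0.025373$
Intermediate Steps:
$F{\left(g \right)} = g^{2}$
$T{\left(H \right)} = -4 - 2 H$ ($T{\left(H \right)} = -4 + H \left(-2\right) = -4 - 2 H$)
$- \frac{7848}{F{\left(-616 \right)}} + \frac{T{\left(203 \right)}}{87407} = - \frac{7848}{\left(-616\right)^{2}} + \frac{-4 - 406}{87407} = - \frac{7848}{379456} + \left(-4 - 406\right) \frac{1}{87407} = \left(-7848\right) \frac{1}{379456} - \frac{410}{87407} = - \frac{981}{47432} - \frac{410}{87407} = - \frac{105193387}{4145888824}$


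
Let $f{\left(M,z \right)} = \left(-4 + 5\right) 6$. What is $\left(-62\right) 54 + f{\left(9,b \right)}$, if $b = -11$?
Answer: $-3342$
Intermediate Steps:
$f{\left(M,z \right)} = 6$ ($f{\left(M,z \right)} = 1 \cdot 6 = 6$)
$\left(-62\right) 54 + f{\left(9,b \right)} = \left(-62\right) 54 + 6 = -3348 + 6 = -3342$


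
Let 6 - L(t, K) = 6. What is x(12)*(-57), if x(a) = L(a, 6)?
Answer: 0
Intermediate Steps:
L(t, K) = 0 (L(t, K) = 6 - 1*6 = 6 - 6 = 0)
x(a) = 0
x(12)*(-57) = 0*(-57) = 0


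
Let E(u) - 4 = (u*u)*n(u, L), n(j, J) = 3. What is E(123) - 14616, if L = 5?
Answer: 30775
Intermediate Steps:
E(u) = 4 + 3*u² (E(u) = 4 + (u*u)*3 = 4 + u²*3 = 4 + 3*u²)
E(123) - 14616 = (4 + 3*123²) - 14616 = (4 + 3*15129) - 14616 = (4 + 45387) - 14616 = 45391 - 14616 = 30775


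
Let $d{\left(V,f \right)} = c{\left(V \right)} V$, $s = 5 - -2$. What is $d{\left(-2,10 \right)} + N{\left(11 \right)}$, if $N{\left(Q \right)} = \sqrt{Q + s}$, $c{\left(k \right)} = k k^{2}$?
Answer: $16 + 3 \sqrt{2} \approx 20.243$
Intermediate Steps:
$c{\left(k \right)} = k^{3}$
$s = 7$ ($s = 5 + 2 = 7$)
$N{\left(Q \right)} = \sqrt{7 + Q}$ ($N{\left(Q \right)} = \sqrt{Q + 7} = \sqrt{7 + Q}$)
$d{\left(V,f \right)} = V^{4}$ ($d{\left(V,f \right)} = V^{3} V = V^{4}$)
$d{\left(-2,10 \right)} + N{\left(11 \right)} = \left(-2\right)^{4} + \sqrt{7 + 11} = 16 + \sqrt{18} = 16 + 3 \sqrt{2}$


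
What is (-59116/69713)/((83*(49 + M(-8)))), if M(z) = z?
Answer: -59116/237233339 ≈ -0.00024919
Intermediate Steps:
(-59116/69713)/((83*(49 + M(-8)))) = (-59116/69713)/((83*(49 - 8))) = (-59116*1/69713)/((83*41)) = -59116/69713/3403 = -59116/69713*1/3403 = -59116/237233339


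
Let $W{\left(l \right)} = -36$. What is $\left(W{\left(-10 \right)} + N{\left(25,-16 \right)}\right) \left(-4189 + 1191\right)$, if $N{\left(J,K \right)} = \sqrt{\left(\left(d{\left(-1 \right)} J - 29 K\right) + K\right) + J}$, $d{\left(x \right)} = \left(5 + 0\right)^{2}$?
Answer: $107928 - 8994 \sqrt{122} \approx 8586.0$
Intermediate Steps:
$d{\left(x \right)} = 25$ ($d{\left(x \right)} = 5^{2} = 25$)
$N{\left(J,K \right)} = \sqrt{- 28 K + 26 J}$ ($N{\left(J,K \right)} = \sqrt{\left(\left(25 J - 29 K\right) + K\right) + J} = \sqrt{\left(\left(- 29 K + 25 J\right) + K\right) + J} = \sqrt{\left(- 28 K + 25 J\right) + J} = \sqrt{- 28 K + 26 J}$)
$\left(W{\left(-10 \right)} + N{\left(25,-16 \right)}\right) \left(-4189 + 1191\right) = \left(-36 + \sqrt{\left(-28\right) \left(-16\right) + 26 \cdot 25}\right) \left(-4189 + 1191\right) = \left(-36 + \sqrt{448 + 650}\right) \left(-2998\right) = \left(-36 + \sqrt{1098}\right) \left(-2998\right) = \left(-36 + 3 \sqrt{122}\right) \left(-2998\right) = 107928 - 8994 \sqrt{122}$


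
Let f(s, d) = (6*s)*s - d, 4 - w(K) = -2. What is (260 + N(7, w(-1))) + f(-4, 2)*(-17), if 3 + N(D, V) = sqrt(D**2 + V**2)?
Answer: -1341 + sqrt(85) ≈ -1331.8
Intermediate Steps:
w(K) = 6 (w(K) = 4 - 1*(-2) = 4 + 2 = 6)
f(s, d) = -d + 6*s**2 (f(s, d) = 6*s**2 - d = -d + 6*s**2)
N(D, V) = -3 + sqrt(D**2 + V**2)
(260 + N(7, w(-1))) + f(-4, 2)*(-17) = (260 + (-3 + sqrt(7**2 + 6**2))) + (-1*2 + 6*(-4)**2)*(-17) = (260 + (-3 + sqrt(49 + 36))) + (-2 + 6*16)*(-17) = (260 + (-3 + sqrt(85))) + (-2 + 96)*(-17) = (257 + sqrt(85)) + 94*(-17) = (257 + sqrt(85)) - 1598 = -1341 + sqrt(85)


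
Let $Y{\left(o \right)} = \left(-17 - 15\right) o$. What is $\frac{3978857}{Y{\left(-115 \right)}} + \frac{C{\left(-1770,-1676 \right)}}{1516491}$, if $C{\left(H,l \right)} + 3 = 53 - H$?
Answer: $\frac{6033907528387}{5580686880} \approx 1081.2$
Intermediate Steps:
$Y{\left(o \right)} = - 32 o$
$C{\left(H,l \right)} = 50 - H$ ($C{\left(H,l \right)} = -3 - \left(-53 + H\right) = 50 - H$)
$\frac{3978857}{Y{\left(-115 \right)}} + \frac{C{\left(-1770,-1676 \right)}}{1516491} = \frac{3978857}{\left(-32\right) \left(-115\right)} + \frac{50 - -1770}{1516491} = \frac{3978857}{3680} + \left(50 + 1770\right) \frac{1}{1516491} = 3978857 \cdot \frac{1}{3680} + 1820 \cdot \frac{1}{1516491} = \frac{3978857}{3680} + \frac{1820}{1516491} = \frac{6033907528387}{5580686880}$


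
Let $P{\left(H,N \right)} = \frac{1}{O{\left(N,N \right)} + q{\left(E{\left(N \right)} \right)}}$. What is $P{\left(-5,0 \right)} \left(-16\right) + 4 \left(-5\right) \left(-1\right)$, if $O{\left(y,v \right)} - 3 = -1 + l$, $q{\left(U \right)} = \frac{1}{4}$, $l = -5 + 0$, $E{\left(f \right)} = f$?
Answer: $\frac{284}{11} \approx 25.818$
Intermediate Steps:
$l = -5$
$q{\left(U \right)} = \frac{1}{4}$
$O{\left(y,v \right)} = -3$ ($O{\left(y,v \right)} = 3 - 6 = -3$)
$P{\left(H,N \right)} = - \frac{4}{11}$ ($P{\left(H,N \right)} = \frac{1}{-3 + \frac{1}{4}} = \frac{1}{- \frac{11}{4}} = - \frac{4}{11}$)
$P{\left(-5,0 \right)} \left(-16\right) + 4 \left(-5\right) \left(-1\right) = \left(- \frac{4}{11}\right) \left(-16\right) + 4 \left(-5\right) \left(-1\right) = \frac{64}{11} - -20 = \frac{64}{11} + 20 = \frac{284}{11}$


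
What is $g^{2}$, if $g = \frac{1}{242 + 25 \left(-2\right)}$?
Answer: $\frac{1}{36864} \approx 2.7127 \cdot 10^{-5}$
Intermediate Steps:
$g = \frac{1}{192}$ ($g = \frac{1}{242 - 50} = \frac{1}{192} \approx 0.0052083$)
$g^{2} = \left(\frac{1}{192}\right)^{2} = \frac{1}{36864}$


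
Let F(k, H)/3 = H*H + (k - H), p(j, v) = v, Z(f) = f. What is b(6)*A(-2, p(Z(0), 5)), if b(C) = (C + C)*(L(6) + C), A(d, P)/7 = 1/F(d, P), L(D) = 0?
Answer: 28/3 ≈ 9.3333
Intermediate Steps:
F(k, H) = -3*H + 3*k + 3*H² (F(k, H) = 3*(H*H + (k - H)) = 3*(H² + (k - H)) = 3*(k + H² - H) = -3*H + 3*k + 3*H²)
A(d, P) = 7/(-3*P + 3*d + 3*P²)
b(C) = 2*C² (b(C) = (C + C)*(0 + C) = (2*C)*C = 2*C²)
b(6)*A(-2, p(Z(0), 5)) = (2*6²)*(7/(3*(-2 + 5² - 1*5))) = (2*36)*(7/(3*(-2 + 25 - 5))) = 72*((7/3)/18) = 72*((7/3)*(1/18)) = 72*(7/54) = 28/3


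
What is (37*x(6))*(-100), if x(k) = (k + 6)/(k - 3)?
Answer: -14800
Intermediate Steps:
x(k) = (6 + k)/(-3 + k)
(37*x(6))*(-100) = (37*((6 + 6)/(-3 + 6)))*(-100) = (37*(12/3))*(-100) = (37*((1/3)*12))*(-100) = (37*4)*(-100) = 148*(-100) = -14800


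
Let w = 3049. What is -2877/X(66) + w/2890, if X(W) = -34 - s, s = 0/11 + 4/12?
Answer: 25257637/297670 ≈ 84.851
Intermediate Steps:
s = ⅓ (s = 0*(1/11) + 4*(1/12) = 0 + ⅓ = ⅓ ≈ 0.33333)
X(W) = -103/3 (X(W) = -34 - 1*⅓ = -34 - ⅓ = -103/3)
-2877/X(66) + w/2890 = -2877/(-103/3) + 3049/2890 = -2877*(-3/103) + 3049*(1/2890) = 8631/103 + 3049/2890 = 25257637/297670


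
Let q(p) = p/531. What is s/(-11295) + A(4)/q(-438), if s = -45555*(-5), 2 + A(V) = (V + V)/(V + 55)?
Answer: -984260/54969 ≈ -17.906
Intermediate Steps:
q(p) = p/531 (q(p) = p*(1/531) = p/531)
A(V) = -2 + 2*V/(55 + V) (A(V) = -2 + (V + V)/(V + 55) = -2 + (2*V)/(55 + V) = -2 + 2*V/(55 + V))
s = 227775
s/(-11295) + A(4)/q(-438) = 227775/(-11295) + (-110/(55 + 4))/(((1/531)*(-438))) = 227775*(-1/11295) + (-110/59)/(-146/177) = -15185/753 - 110*1/59*(-177/146) = -15185/753 - 110/59*(-177/146) = -15185/753 + 165/73 = -984260/54969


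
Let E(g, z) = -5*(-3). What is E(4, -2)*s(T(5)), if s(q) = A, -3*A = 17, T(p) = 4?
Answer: -85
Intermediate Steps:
E(g, z) = 15
A = -17/3 (A = -⅓*17 = -17/3 ≈ -5.6667)
s(q) = -17/3
E(4, -2)*s(T(5)) = 15*(-17/3) = -85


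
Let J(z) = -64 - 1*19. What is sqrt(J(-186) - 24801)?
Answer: 2*I*sqrt(6221) ≈ 157.75*I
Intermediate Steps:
J(z) = -83 (J(z) = -64 - 19 = -83)
sqrt(J(-186) - 24801) = sqrt(-83 - 24801) = sqrt(-24884) = 2*I*sqrt(6221)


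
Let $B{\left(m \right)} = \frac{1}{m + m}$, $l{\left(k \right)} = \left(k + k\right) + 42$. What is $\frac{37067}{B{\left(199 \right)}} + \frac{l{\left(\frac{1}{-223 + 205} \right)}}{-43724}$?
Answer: $\frac{5805410113279}{393516} \approx 1.4753 \cdot 10^{7}$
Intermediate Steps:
$l{\left(k \right)} = 42 + 2 k$ ($l{\left(k \right)} = 2 k + 42 = 42 + 2 k$)
$B{\left(m \right)} = \frac{1}{2 m}$
$\frac{37067}{B{\left(199 \right)}} + \frac{l{\left(\frac{1}{-223 + 205} \right)}}{-43724} = \frac{37067}{\frac{1}{2} \cdot \frac{1}{199}} + \frac{42 + \frac{2}{-223 + 205}}{-43724} = \frac{37067}{\frac{1}{2} \cdot \frac{1}{199}} + \left(42 + \frac{2}{-18}\right) \left(- \frac{1}{43724}\right) = 37067 \frac{1}{\frac{1}{398}} + \left(42 + 2 \left(- \frac{1}{18}\right)\right) \left(- \frac{1}{43724}\right) = 37067 \cdot 398 + \left(42 - \frac{1}{9}\right) \left(- \frac{1}{43724}\right) = 14752666 + \frac{377}{9} \left(- \frac{1}{43724}\right) = 14752666 - \frac{377}{393516} = \frac{5805410113279}{393516}$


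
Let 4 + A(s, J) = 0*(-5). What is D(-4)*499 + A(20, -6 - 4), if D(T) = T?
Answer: -2000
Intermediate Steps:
A(s, J) = -4 (A(s, J) = -4 + 0*(-5) = -4 + 0 = -4)
D(-4)*499 + A(20, -6 - 4) = -4*499 - 4 = -1996 - 4 = -2000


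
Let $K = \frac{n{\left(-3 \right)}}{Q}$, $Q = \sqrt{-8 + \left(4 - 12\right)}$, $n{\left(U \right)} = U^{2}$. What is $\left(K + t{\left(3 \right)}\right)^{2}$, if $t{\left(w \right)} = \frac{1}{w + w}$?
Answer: $\frac{\left(2 - 27 i\right)^{2}}{144} \approx -5.0347 - 0.75 i$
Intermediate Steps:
$t{\left(w \right)} = \frac{1}{2 w}$
$Q = 4 i$ ($Q = \sqrt{-8 - 8} = \sqrt{-16} = 4 i \approx 4.0 i$)
$K = - \frac{9 i}{4}$ ($K = \frac{\left(-3\right)^{2}}{4 i} = 9 \left(- \frac{i}{4}\right) = - \frac{9 i}{4} \approx - 2.25 i$)
$\left(K + t{\left(3 \right)}\right)^{2} = \left(- \frac{9 i}{4} + \frac{1}{2 \cdot 3}\right)^{2} = \left(- \frac{9 i}{4} + \frac{1}{2} \cdot \frac{1}{3}\right)^{2} = \left(- \frac{9 i}{4} + \frac{1}{6}\right)^{2} = \left(\frac{1}{6} - \frac{9 i}{4}\right)^{2}$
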